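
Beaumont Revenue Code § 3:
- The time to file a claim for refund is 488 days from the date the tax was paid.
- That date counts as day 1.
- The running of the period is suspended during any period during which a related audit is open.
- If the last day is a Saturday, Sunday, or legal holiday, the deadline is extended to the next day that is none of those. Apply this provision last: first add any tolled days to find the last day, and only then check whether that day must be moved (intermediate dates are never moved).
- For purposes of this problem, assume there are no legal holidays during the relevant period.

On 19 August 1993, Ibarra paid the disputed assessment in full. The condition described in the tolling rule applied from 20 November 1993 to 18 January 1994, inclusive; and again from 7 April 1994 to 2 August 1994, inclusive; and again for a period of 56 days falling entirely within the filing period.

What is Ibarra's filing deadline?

Counting 19 August 1993 as day 1, day 488 is December 19, 1994.
From November 20, 1993 through January 18, 1994 inclusive is 60 days; tolling adds 60 days: December 19, 1994 + 60 days = February 17, 1995.
From April 7, 1994 through August 2, 1994 inclusive is 118 days; tolling adds 118 days: February 17, 1995 + 118 days = June 15, 1995.
Tolling adds 56 days: June 15, 1995 + 56 days = August 10, 1995.
August 10, 1995 is a Thursday and not a legal holiday, so no extension applies.

August 10, 1995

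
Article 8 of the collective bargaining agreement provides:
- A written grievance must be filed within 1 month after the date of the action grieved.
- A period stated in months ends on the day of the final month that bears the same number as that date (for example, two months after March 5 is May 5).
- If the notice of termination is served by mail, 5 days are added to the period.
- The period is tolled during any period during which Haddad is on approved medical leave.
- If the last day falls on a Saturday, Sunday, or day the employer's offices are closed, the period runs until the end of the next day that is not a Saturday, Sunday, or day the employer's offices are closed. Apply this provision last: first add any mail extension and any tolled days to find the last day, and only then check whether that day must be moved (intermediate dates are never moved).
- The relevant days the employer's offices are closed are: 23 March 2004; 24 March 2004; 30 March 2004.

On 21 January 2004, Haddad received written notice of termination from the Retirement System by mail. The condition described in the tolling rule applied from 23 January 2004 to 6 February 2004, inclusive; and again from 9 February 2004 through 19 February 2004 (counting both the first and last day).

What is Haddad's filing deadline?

March 25, 2004

1 month after 21 January 2004 is February 21, 2004.
Service was by mail, adding 5 days: February 21, 2004 + 5 days = February 26, 2004.
From January 23, 2004 through February 6, 2004 inclusive is 15 days; tolling adds 15 days: February 26, 2004 + 15 days = March 12, 2004.
From February 9, 2004 through February 19, 2004 inclusive is 11 days; tolling adds 11 days: March 12, 2004 + 11 days = March 23, 2004.
March 23, 2004 is a listed holiday; March 24, 2004 is a listed holiday. The next qualifying day is March 25, 2004.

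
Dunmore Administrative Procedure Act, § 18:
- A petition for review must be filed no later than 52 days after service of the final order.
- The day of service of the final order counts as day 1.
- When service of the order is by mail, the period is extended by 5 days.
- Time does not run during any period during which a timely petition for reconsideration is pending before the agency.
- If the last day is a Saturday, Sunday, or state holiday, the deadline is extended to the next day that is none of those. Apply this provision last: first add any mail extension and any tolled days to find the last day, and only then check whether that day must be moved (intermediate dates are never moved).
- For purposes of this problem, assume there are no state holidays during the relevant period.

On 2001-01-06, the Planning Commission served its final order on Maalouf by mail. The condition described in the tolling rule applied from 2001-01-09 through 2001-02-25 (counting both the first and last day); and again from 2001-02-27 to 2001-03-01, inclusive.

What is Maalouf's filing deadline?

Counting 2001-01-06 as day 1, day 52 is February 26, 2001.
Service was by mail, adding 5 days: February 26, 2001 + 5 days = March 3, 2001.
From January 9, 2001 through February 25, 2001 inclusive is 48 days; tolling adds 48 days: March 3, 2001 + 48 days = April 20, 2001.
From February 27, 2001 through March 1, 2001 inclusive is 3 days; tolling adds 3 days: April 20, 2001 + 3 days = April 23, 2001.
April 23, 2001 is a Monday and not a state holiday, so no extension applies.

April 23, 2001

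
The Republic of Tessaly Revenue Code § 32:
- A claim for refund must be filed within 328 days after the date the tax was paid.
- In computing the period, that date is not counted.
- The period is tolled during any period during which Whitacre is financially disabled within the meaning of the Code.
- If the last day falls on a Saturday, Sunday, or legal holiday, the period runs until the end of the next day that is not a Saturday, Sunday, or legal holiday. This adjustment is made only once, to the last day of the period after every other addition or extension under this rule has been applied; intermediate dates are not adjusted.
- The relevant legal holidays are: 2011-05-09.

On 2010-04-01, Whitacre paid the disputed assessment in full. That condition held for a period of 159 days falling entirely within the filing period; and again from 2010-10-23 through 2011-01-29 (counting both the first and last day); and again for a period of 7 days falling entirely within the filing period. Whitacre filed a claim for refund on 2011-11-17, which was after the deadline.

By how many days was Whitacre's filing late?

328 days after 2010-04-01 is February 23, 2011.
Tolling adds 159 days: February 23, 2011 + 159 days = August 1, 2011.
From October 23, 2010 through January 29, 2011 inclusive is 99 days; tolling adds 99 days: August 1, 2011 + 99 days = November 8, 2011.
Tolling adds 7 days: November 8, 2011 + 7 days = November 15, 2011.
November 15, 2011 is a Tuesday and not a legal holiday, so no extension applies.
The deadline is November 15, 2011; from November 15, 2011 to November 17, 2011 is 2 days.

2 days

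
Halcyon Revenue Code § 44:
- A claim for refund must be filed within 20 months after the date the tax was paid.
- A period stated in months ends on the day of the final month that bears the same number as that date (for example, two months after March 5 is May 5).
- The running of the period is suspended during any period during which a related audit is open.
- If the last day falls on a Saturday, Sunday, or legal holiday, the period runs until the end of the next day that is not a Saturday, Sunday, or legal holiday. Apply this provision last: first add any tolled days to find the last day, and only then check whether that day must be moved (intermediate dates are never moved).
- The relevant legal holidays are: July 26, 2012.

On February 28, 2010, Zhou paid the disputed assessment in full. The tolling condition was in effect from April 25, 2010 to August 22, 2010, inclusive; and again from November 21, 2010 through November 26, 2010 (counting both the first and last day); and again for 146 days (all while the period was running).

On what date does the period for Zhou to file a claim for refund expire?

20 months after February 28, 2010 is October 28, 2011.
From April 25, 2010 through August 22, 2010 inclusive is 120 days; tolling adds 120 days: October 28, 2011 + 120 days = February 25, 2012.
From November 21, 2010 through November 26, 2010 inclusive is 6 days; tolling adds 6 days: February 25, 2012 + 6 days = March 2, 2012.
Tolling adds 146 days: March 2, 2012 + 146 days = July 26, 2012.
July 26, 2012 is a listed holiday. The next qualifying day is July 27, 2012.

July 27, 2012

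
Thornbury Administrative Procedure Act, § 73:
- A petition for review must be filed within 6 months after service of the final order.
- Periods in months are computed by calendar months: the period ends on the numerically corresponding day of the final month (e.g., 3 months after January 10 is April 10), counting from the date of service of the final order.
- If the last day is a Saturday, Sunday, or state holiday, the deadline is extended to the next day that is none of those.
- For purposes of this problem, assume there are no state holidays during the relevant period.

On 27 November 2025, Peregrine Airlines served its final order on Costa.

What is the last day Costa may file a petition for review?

May 27, 2026

6 months after 27 November 2025 is May 27, 2026.
May 27, 2026 is a Wednesday and not a state holiday, so no extension applies.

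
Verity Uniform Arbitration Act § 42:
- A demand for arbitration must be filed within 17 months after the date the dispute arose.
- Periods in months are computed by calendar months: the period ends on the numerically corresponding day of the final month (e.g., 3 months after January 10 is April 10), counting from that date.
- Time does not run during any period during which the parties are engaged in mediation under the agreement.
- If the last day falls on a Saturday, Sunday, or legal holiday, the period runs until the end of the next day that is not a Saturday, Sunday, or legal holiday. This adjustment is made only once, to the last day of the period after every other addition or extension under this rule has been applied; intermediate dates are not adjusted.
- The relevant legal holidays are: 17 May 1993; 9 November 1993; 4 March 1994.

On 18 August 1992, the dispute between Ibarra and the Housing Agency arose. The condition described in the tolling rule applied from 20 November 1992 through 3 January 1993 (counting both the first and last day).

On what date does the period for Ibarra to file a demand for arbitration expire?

March 7, 1994

17 months after 18 August 1992 is January 18, 1994.
From November 20, 1992 through January 3, 1993 inclusive is 45 days; tolling adds 45 days: January 18, 1994 + 45 days = March 4, 1994.
March 4, 1994 is a listed holiday; March 5, 1994 is Saturday; March 6, 1994 is Sunday. The next qualifying day is March 7, 1994.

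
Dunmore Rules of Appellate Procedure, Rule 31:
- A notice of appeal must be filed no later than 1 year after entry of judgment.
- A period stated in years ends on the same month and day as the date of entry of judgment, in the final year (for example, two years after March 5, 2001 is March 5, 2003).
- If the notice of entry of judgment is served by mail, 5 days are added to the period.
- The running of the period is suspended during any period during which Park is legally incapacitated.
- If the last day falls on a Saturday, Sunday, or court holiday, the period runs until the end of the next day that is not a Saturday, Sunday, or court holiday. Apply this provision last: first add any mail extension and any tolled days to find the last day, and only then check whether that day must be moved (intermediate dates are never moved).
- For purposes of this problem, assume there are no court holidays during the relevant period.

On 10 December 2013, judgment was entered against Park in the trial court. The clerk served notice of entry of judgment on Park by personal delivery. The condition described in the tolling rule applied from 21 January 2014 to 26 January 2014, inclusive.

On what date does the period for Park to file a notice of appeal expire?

1 year after 10 December 2013 is December 10, 2014.
Service was not by mail, so no mail extension applies.
From January 21, 2014 through January 26, 2014 inclusive is 6 days; tolling adds 6 days: December 10, 2014 + 6 days = December 16, 2014.
December 16, 2014 is a Tuesday and not a court holiday, so no extension applies.

December 16, 2014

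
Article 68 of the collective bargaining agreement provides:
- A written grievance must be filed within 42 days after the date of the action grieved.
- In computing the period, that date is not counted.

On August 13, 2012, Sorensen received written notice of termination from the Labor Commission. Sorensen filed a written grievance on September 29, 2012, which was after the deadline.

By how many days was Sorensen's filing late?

5 days

42 days after August 13, 2012 is September 24, 2012.
The deadline is September 24, 2012; from September 24, 2012 to September 29, 2012 is 5 days.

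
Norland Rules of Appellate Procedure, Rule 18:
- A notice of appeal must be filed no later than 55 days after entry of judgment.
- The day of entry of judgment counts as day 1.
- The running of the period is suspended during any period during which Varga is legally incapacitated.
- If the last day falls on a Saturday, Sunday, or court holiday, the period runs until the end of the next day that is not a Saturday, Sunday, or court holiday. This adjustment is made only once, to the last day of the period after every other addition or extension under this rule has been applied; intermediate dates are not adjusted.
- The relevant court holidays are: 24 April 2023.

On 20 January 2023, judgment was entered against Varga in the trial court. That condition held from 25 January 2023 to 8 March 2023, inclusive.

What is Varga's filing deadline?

April 27, 2023

Counting 20 January 2023 as day 1, day 55 is March 15, 2023.
From January 25, 2023 through March 8, 2023 inclusive is 43 days; tolling adds 43 days: March 15, 2023 + 43 days = April 27, 2023.
April 27, 2023 is a Thursday and not a court holiday, so no extension applies.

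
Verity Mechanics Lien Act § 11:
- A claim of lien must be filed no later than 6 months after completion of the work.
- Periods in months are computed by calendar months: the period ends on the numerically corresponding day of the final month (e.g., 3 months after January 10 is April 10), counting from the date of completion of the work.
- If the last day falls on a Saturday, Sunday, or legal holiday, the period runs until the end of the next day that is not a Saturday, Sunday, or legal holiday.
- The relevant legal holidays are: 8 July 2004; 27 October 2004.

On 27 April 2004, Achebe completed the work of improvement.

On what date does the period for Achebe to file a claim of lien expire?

6 months after 27 April 2004 is October 27, 2004.
October 27, 2004 is a listed holiday. The next qualifying day is October 28, 2004.

October 28, 2004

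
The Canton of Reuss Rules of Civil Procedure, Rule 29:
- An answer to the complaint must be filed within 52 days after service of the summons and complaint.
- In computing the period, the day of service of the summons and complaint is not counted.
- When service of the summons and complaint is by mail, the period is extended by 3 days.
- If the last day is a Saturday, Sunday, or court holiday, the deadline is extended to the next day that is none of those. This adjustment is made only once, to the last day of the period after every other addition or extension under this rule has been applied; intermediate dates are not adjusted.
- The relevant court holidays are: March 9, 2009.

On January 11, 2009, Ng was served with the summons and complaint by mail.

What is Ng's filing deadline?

52 days after January 11, 2009 is March 4, 2009.
Service was by mail, adding 3 days: March 4, 2009 + 3 days = March 7, 2009.
March 7, 2009 is Saturday; March 8, 2009 is Sunday; March 9, 2009 is a listed holiday. The next qualifying day is March 10, 2009.

March 10, 2009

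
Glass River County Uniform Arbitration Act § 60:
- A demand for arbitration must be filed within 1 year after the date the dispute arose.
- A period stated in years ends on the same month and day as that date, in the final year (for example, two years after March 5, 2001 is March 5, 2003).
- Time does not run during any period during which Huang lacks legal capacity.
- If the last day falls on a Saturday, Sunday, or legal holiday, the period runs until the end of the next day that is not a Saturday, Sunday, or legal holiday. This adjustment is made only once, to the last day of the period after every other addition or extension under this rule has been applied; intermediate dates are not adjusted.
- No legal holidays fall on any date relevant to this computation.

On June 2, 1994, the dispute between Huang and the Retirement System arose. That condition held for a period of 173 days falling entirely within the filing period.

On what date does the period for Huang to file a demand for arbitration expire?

November 22, 1995

1 year after June 2, 1994 is June 2, 1995.
Tolling adds 173 days: June 2, 1995 + 173 days = November 22, 1995.
November 22, 1995 is a Wednesday and not a legal holiday, so no extension applies.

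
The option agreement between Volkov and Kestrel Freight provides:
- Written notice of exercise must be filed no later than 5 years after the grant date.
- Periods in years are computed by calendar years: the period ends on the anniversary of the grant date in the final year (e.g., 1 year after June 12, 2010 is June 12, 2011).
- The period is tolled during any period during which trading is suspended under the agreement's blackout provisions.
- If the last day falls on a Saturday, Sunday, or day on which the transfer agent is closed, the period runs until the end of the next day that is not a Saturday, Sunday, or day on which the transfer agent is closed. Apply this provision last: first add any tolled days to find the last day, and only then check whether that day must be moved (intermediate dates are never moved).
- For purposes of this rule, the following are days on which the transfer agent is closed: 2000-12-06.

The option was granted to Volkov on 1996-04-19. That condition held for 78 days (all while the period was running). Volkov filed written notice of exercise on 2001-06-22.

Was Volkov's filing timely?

5 years after 1996-04-19 is April 19, 2001.
Tolling adds 78 days: April 19, 2001 + 78 days = July 6, 2001.
July 6, 2001 is a Friday and not a day on which the transfer agent is closed, so no extension applies.
The deadline is July 6, 2001; the filing on June 22, 2001 is on or before that date.

Yes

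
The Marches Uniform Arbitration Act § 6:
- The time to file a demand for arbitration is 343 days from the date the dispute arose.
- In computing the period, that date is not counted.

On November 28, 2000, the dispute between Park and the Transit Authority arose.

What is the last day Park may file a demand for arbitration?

November 6, 2001

343 days after November 28, 2000 is November 6, 2001.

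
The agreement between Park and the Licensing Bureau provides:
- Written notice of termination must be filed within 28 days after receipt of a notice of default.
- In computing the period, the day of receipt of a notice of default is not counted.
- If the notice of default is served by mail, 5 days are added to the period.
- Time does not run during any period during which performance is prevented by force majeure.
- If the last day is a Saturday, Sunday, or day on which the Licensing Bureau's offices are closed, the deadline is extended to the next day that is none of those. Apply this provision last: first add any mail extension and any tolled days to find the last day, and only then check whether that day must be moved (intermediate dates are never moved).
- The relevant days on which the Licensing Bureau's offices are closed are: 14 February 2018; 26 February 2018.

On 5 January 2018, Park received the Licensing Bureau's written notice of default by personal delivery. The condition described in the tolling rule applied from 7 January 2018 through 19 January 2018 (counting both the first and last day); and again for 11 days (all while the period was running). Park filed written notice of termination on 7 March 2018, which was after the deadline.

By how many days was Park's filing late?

8 days

28 days after 5 January 2018 is February 2, 2018.
Service was not by mail, so no mail extension applies.
From January 7, 2018 through January 19, 2018 inclusive is 13 days; tolling adds 13 days: February 2, 2018 + 13 days = February 15, 2018.
Tolling adds 11 days: February 15, 2018 + 11 days = February 26, 2018.
February 26, 2018 is a listed holiday. The next qualifying day is February 27, 2018.
The deadline is February 27, 2018; from February 27, 2018 to March 7, 2018 is 8 days.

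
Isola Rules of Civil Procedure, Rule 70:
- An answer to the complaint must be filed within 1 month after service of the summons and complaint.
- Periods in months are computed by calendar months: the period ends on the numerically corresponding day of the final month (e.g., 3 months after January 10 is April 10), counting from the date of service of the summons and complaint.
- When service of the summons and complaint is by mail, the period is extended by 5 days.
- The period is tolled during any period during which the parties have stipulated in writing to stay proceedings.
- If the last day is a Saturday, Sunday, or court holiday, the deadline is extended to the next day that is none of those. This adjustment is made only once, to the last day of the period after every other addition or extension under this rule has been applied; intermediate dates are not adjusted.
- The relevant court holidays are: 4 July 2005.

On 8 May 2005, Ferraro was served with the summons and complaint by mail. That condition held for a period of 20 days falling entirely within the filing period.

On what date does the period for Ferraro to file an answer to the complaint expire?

1 month after 8 May 2005 is June 8, 2005.
Service was by mail, adding 5 days: June 8, 2005 + 5 days = June 13, 2005.
Tolling adds 20 days: June 13, 2005 + 20 days = July 3, 2005.
July 3, 2005 is Sunday; July 4, 2005 is a listed holiday. The next qualifying day is July 5, 2005.

July 5, 2005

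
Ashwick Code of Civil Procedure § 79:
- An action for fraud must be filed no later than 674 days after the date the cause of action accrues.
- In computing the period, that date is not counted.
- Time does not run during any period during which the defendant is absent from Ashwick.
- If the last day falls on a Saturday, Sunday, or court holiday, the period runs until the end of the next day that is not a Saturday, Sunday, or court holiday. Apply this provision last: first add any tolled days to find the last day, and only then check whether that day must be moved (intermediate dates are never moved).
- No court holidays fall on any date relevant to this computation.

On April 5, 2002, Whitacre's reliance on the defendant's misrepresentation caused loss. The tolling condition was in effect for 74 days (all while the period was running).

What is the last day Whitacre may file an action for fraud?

674 days after April 5, 2002 is February 8, 2004.
Tolling adds 74 days: February 8, 2004 + 74 days = April 22, 2004.
April 22, 2004 is a Thursday and not a court holiday, so no extension applies.

April 22, 2004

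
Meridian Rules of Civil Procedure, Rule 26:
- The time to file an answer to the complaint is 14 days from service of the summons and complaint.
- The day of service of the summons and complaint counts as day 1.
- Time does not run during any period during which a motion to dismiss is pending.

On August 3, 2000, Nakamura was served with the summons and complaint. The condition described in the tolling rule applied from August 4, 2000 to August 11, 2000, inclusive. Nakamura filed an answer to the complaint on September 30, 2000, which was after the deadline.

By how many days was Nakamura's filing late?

Counting August 3, 2000 as day 1, day 14 is August 16, 2000.
From August 4, 2000 through August 11, 2000 inclusive is 8 days; tolling adds 8 days: August 16, 2000 + 8 days = August 24, 2000.
The deadline is August 24, 2000; from August 24, 2000 to September 30, 2000 is 37 days.

37 days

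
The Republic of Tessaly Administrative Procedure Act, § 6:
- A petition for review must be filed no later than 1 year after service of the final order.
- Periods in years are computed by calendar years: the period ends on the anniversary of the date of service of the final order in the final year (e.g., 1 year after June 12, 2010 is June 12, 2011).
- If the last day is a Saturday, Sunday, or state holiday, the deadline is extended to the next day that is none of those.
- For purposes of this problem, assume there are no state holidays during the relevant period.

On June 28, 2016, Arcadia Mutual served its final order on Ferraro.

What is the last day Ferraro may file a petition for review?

1 year after June 28, 2016 is June 28, 2017.
June 28, 2017 is a Wednesday and not a state holiday, so no extension applies.

June 28, 2017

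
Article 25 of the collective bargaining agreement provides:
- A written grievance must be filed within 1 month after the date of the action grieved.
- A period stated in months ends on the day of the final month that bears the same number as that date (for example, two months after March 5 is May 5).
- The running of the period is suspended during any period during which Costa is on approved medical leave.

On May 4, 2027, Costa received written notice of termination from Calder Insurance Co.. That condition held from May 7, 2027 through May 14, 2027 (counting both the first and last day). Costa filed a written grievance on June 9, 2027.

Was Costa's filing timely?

Yes

1 month after May 4, 2027 is June 4, 2027.
From May 7, 2027 through May 14, 2027 inclusive is 8 days; tolling adds 8 days: June 4, 2027 + 8 days = June 12, 2027.
The deadline is June 12, 2027; the filing on June 9, 2027 is on or before that date.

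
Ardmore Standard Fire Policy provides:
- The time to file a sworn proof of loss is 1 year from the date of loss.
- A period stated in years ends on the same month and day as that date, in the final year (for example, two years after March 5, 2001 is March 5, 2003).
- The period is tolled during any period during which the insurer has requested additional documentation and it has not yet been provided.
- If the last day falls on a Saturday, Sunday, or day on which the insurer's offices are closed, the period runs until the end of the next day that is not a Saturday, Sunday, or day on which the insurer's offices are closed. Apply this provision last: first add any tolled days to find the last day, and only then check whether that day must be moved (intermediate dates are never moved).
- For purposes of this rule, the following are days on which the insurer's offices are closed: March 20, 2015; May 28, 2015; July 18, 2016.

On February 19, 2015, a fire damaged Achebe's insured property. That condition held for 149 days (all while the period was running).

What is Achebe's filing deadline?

July 19, 2016

1 year after February 19, 2015 is February 19, 2016.
Tolling adds 149 days: February 19, 2016 + 149 days = July 17, 2016.
July 17, 2016 is Sunday; July 18, 2016 is a listed holiday. The next qualifying day is July 19, 2016.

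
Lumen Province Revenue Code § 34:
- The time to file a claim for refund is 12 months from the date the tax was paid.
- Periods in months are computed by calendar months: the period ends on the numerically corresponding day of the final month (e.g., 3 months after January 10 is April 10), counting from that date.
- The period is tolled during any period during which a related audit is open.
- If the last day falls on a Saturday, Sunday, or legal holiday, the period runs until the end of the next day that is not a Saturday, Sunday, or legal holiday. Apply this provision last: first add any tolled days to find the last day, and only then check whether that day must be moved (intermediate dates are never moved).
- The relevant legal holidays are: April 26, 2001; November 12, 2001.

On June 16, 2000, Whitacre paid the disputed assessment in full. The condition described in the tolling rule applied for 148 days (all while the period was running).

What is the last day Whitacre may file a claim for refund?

12 months after June 16, 2000 is June 16, 2001.
Tolling adds 148 days: June 16, 2001 + 148 days = November 11, 2001.
November 11, 2001 is Sunday; November 12, 2001 is a listed holiday. The next qualifying day is November 13, 2001.

November 13, 2001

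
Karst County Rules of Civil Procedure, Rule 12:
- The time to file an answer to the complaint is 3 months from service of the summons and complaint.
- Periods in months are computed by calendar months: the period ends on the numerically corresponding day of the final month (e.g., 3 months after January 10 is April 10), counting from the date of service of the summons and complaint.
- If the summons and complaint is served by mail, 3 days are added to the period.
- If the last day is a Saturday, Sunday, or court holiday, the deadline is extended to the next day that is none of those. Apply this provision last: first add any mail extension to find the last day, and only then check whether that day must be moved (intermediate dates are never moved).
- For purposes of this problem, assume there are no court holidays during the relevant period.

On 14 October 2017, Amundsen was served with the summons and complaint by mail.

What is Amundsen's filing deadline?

January 17, 2018

3 months after 14 October 2017 is January 14, 2018.
Service was by mail, adding 3 days: January 14, 2018 + 3 days = January 17, 2018.
January 17, 2018 is a Wednesday and not a court holiday, so no extension applies.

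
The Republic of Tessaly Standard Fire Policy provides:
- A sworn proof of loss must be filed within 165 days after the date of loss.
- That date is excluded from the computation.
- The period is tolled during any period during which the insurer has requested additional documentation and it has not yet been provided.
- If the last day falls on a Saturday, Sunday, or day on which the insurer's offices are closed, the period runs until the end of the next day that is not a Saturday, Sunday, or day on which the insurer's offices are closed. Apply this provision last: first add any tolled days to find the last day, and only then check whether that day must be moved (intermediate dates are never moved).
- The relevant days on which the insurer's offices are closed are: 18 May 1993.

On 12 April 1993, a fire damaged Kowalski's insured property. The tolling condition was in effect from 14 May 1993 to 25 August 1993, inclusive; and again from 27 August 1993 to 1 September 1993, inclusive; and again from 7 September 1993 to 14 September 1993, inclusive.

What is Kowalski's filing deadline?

165 days after 12 April 1993 is September 24, 1993.
From May 14, 1993 through August 25, 1993 inclusive is 104 days; tolling adds 104 days: September 24, 1993 + 104 days = January 6, 1994.
From August 27, 1993 through September 1, 1993 inclusive is 6 days; tolling adds 6 days: January 6, 1994 + 6 days = January 12, 1994.
From September 7, 1993 through September 14, 1993 inclusive is 8 days; tolling adds 8 days: January 12, 1994 + 8 days = January 20, 1994.
January 20, 1994 is a Thursday and not a day on which the insurer's offices are closed, so no extension applies.

January 20, 1994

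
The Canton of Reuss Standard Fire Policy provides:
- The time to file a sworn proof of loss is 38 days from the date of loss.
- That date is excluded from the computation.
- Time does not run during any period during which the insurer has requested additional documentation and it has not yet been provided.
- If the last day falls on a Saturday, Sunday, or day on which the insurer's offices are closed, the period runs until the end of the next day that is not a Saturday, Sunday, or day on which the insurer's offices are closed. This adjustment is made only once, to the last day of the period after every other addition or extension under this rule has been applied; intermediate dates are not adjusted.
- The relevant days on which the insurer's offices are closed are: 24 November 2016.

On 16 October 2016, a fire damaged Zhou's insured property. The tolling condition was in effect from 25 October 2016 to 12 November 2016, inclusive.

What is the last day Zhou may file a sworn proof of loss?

December 12, 2016

38 days after 16 October 2016 is November 23, 2016.
From October 25, 2016 through November 12, 2016 inclusive is 19 days; tolling adds 19 days: November 23, 2016 + 19 days = December 12, 2016.
December 12, 2016 is a Monday and not a day on which the insurer's offices are closed, so no extension applies.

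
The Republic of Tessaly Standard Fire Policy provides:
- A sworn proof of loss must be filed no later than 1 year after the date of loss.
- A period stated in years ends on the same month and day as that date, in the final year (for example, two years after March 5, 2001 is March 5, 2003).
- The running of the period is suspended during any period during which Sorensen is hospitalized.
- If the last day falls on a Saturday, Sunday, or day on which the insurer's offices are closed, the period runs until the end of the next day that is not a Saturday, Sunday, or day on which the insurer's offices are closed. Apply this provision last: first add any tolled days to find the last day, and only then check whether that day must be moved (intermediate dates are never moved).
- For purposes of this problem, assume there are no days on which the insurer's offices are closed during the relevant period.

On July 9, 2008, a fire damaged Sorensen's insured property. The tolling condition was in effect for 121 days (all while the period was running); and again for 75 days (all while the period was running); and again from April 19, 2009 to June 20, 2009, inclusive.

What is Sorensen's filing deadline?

March 25, 2010

1 year after July 9, 2008 is July 9, 2009.
Tolling adds 121 days: July 9, 2009 + 121 days = November 7, 2009.
Tolling adds 75 days: November 7, 2009 + 75 days = January 21, 2010.
From April 19, 2009 through June 20, 2009 inclusive is 63 days; tolling adds 63 days: January 21, 2010 + 63 days = March 25, 2010.
March 25, 2010 is a Thursday and not a day on which the insurer's offices are closed, so no extension applies.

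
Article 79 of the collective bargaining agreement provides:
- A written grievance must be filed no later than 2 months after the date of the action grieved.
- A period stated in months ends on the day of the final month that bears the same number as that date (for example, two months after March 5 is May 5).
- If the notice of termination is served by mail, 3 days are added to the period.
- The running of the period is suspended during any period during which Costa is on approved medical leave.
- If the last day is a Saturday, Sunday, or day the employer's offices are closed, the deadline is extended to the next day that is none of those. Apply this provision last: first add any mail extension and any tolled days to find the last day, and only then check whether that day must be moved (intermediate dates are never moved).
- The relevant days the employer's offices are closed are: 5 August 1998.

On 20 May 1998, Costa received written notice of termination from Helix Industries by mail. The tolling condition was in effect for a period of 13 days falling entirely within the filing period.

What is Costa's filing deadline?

2 months after 20 May 1998 is July 20, 1998.
Service was by mail, adding 3 days: July 20, 1998 + 3 days = July 23, 1998.
Tolling adds 13 days: July 23, 1998 + 13 days = August 5, 1998.
August 5, 1998 is a listed holiday. The next qualifying day is August 6, 1998.

August 6, 1998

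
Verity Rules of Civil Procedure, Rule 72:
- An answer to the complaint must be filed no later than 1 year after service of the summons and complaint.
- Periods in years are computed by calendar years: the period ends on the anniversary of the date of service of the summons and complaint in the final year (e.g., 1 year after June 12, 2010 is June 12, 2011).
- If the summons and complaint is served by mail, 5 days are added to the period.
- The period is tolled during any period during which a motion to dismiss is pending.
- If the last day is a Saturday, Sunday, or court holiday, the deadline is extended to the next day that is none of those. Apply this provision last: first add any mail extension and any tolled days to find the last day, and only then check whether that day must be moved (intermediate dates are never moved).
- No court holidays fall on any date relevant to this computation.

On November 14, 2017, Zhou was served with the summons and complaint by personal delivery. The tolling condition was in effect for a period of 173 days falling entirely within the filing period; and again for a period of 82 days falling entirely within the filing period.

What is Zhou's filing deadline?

1 year after November 14, 2017 is November 14, 2018.
Service was not by mail, so no mail extension applies.
Tolling adds 173 days: November 14, 2018 + 173 days = May 6, 2019.
Tolling adds 82 days: May 6, 2019 + 82 days = July 27, 2019.
July 27, 2019 is Saturday; July 28, 2019 is Sunday. The next qualifying day is July 29, 2019.

July 29, 2019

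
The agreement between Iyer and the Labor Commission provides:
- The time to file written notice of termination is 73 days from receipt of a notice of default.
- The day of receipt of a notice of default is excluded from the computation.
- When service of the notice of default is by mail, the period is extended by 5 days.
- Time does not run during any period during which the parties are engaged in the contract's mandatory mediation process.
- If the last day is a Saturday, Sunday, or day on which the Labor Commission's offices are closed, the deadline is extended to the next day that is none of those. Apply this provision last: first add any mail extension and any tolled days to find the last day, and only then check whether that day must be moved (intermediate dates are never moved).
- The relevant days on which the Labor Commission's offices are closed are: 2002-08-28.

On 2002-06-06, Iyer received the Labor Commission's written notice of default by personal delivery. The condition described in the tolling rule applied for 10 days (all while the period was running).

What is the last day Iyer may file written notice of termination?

73 days after 2002-06-06 is August 18, 2002.
Service was not by mail, so no mail extension applies.
Tolling adds 10 days: August 18, 2002 + 10 days = August 28, 2002.
August 28, 2002 is a listed holiday. The next qualifying day is August 29, 2002.

August 29, 2002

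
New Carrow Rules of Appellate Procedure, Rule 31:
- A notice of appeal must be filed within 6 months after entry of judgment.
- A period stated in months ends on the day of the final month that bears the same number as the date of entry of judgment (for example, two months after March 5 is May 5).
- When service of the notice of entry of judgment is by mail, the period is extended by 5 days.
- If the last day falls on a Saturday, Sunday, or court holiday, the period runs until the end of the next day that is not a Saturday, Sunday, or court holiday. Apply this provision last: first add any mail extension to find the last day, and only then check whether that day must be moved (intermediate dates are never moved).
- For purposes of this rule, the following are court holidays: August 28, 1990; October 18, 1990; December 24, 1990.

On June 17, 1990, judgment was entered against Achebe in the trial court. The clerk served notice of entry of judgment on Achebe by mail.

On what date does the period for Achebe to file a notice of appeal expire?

6 months after June 17, 1990 is December 17, 1990.
Service was by mail, adding 5 days: December 17, 1990 + 5 days = December 22, 1990.
December 22, 1990 is Saturday; December 23, 1990 is Sunday; December 24, 1990 is a listed holiday. The next qualifying day is December 25, 1990.

December 25, 1990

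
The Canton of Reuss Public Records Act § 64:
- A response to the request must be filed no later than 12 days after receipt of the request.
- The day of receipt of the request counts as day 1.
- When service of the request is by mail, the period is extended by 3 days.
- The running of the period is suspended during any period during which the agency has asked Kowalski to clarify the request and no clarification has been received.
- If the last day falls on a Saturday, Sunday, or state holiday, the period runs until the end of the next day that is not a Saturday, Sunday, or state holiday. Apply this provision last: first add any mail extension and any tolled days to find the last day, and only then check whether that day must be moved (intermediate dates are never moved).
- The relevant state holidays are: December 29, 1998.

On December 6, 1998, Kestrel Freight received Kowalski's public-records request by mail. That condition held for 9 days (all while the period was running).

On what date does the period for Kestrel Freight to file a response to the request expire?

Counting December 6, 1998 as day 1, day 12 is December 17, 1998.
Service was by mail, adding 3 days: December 17, 1998 + 3 days = December 20, 1998.
Tolling adds 9 days: December 20, 1998 + 9 days = December 29, 1998.
December 29, 1998 is a listed holiday. The next qualifying day is December 30, 1998.

December 30, 1998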